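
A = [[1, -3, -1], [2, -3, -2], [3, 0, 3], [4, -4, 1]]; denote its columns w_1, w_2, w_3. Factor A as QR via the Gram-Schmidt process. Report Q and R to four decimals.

Q = [[0.1826, -0.5971, 0.4107], [0.3651, -0.3675, -0.8501], [0.5477, 0.6890, -0.0096], [0.7303, -0.1837, 0.3295]], R = [[5.4772, -4.5644, 1.4606], [0.0000, 3.6286, 3.2152], [0.0000, 0.0000, 1.5903]]

e_1 = w_1/‖w_1‖ = (1, 2, 3, 4)/5.4772 = (0.1826, 0.3651, 0.5477, 0.7303).
r_{12} = e_1·w_2 = -4.5644.
u_2 = w_2 + 4.5644·e_1 = (-2.1667, -1.3333, 2.5000, -0.6667).
‖u_2‖ = 3.6286, so e_2 = (-0.5971, -0.3675, 0.6890, -0.1837).
r_{13} = e_1·w_3 = 1.4606; r_{23} = e_2·w_3 = 3.2152.
u_3 = w_3 − 1.4606·e_1 − 3.2152·e_2 = (0.6532, -1.3519, -0.0152, 0.5241).
‖u_3‖ = 1.5903, so e_3 = (0.4107, -0.8501, -0.0096, 0.3295).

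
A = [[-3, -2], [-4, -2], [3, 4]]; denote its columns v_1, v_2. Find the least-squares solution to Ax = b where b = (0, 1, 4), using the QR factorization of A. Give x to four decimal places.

v_1 = (-3, -4, 3); ‖v_1‖ = 5.8310, so e_1 = (-0.5145, -0.6860, 0.5145).
e_1·v_2 = (-0.5145)·(-2) + (-0.6860)·(-2) + 0.5145·4 = 4.4590.
u_2 = v_2 − 4.4590·e_1 = (0.2941, 1.0588, 1.7059).
‖u_2‖ = 2.0292, so e_2 = (0.1449, 0.5218, 0.8407).
Qᵀb = (1.3720, 3.8845).
Back-substitute: x_2 = 3.8845/2.0292 = 1.9143.
x_1 = (1.3720 − 4.4590·1.9143)/5.8310 = -1.2286.

x = (-1.2286, 1.9143)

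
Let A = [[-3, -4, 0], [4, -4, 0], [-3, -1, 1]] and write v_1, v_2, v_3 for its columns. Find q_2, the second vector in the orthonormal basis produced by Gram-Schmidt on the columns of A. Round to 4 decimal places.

q_2 = (-0.7120, -0.6761, -0.1895)

q_1 = v_1/‖v_1‖ = (-3, 4, -3)/5.8310 = (-0.5145, 0.6860, -0.5145).
r_{12} = q_1·v_2 = -0.1715.
u_2 = v_2 + 0.1715·q_1 = (-4.0882, -3.8824, -1.0882).
‖u_2‖ = 5.7420, so q_2 = (-0.7120, -0.6761, -0.1895).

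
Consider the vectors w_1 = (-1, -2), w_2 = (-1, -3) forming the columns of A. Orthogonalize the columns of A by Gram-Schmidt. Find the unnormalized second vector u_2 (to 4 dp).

e_1 = w_1/‖w_1‖ = (-1, -2)/2.2361 = (-0.4472, -0.8944).
r_{12} = e_1·w_2 = 3.1305.
u_2 = w_2 − 3.1305·e_1 = (0.4000, -0.2000).

u_2 = (0.4000, -0.2000)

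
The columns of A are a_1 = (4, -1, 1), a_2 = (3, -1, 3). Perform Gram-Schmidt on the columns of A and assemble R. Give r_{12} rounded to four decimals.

a_1 = (4, -1, 1); ‖a_1‖ = 4.2426, so q_1 = (0.9428, -0.2357, 0.2357).
r_{12} = q_1·a_2 = 3.7712.

r_{12} = 3.7712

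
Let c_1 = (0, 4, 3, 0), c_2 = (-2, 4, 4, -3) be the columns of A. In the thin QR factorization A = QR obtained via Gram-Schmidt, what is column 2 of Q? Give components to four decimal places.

c_1 = (0, 4, 3, 0); ‖c_1‖ = 5.0000, so q_1 = (0.0000, 0.8000, 0.6000, 0.0000).
q_1·c_2 = 0.0000·(-2) + 0.8000·4 + 0.6000·4 + 0.0000·(-3) = 5.6000.
u_2 = c_2 − 5.6000·q_1 = (-2.0000, -0.4800, 0.6400, -3.0000).
‖u_2‖ = 3.6932, so q_2 = (-0.5415, -0.1300, 0.1733, -0.8123).

q_2 = (-0.5415, -0.1300, 0.1733, -0.8123)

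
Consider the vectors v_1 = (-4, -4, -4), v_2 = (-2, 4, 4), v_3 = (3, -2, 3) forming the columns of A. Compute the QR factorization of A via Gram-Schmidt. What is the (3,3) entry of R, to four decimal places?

v_1 = (-4, -4, -4); ‖v_1‖ = 6.9282, so q_1 = (-0.5774, -0.5774, -0.5774).
q_1·v_2 = (-0.5774)·(-2) + (-0.5774)·4 + (-0.5774)·4 = -3.4641.
u_2 = v_2 + 3.4641·q_1 = (-4.0000, 2.0000, 2.0000).
‖u_2‖ = 4.8990, so q_2 = (-0.8165, 0.4082, 0.4082).
q_1·v_3 = (-0.5774)·3 + (-0.5774)·(-2) + (-0.5774)·3 = -2.3094; q_2·v_3 = (-0.8165)·3 + 0.4082·(-2) + 0.4082·3 = -2.0412.
u_3 = v_3 + 2.3094·q_1 + 2.0412·q_2 = (0.0000, -2.5000, 2.5000).
r_{33} = ‖u_3‖ = 3.5355.

r_{33} = 3.5355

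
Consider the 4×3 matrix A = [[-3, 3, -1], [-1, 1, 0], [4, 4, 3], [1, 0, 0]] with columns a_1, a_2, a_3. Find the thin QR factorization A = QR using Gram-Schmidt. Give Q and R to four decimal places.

q_1 = a_1/‖a_1‖ = (-3, -1, 4, 1)/5.1962 = (-0.5774, -0.1925, 0.7698, 0.1925).
r_{12} = q_1·a_2 = 1.1547.
u_2 = a_2 − 1.1547·q_1 = (3.6667, 1.2222, 3.1111, -0.2222).
‖u_2‖ = 4.9666, so q_2 = (0.7383, 0.2461, 0.6264, -0.0447).
r_{13} = q_1·a_3 = 2.8868; r_{23} = q_2·a_3 = 1.1410.
u_3 = a_3 − 2.8868·q_1 − 1.1410·q_2 = (-0.1757, 0.2748, 0.0631, -0.5045).
‖u_3‖ = 0.6040, so q_3 = (-0.2908, 0.4549, 0.1044, -0.8352).

Q = [[-0.5774, 0.7383, -0.2908], [-0.1925, 0.2461, 0.4549], [0.7698, 0.6264, 0.1044], [0.1925, -0.0447, -0.8352]], R = [[5.1962, 1.1547, 2.8868], [0.0000, 4.9666, 1.1410], [0.0000, 0.0000, 0.6040]]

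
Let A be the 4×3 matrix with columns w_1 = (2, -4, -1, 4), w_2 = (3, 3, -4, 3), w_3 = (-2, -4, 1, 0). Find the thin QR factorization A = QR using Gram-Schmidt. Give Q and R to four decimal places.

Q = [[0.3288, 0.3874, -0.7131], [-0.6576, 0.6429, -0.1876], [-0.1644, -0.5875, -0.6755], [0.6576, 0.3023, 0.0000]], R = [[6.0828, 1.6440, 1.8084], [0.0000, 6.3480, -3.9340], [0.0000, 0.0000, 1.5012]]

w_1 = (2, -4, -1, 4); ‖w_1‖ = 6.0828, so q_1 = (0.3288, -0.6576, -0.1644, 0.6576).
q_1·w_2 = 0.3288·3 + (-0.6576)·3 + (-0.1644)·(-4) + 0.6576·3 = 1.6440.
u_2 = w_2 − 1.6440·q_1 = (2.4595, 4.0811, -3.7297, 1.9189).
‖u_2‖ = 6.3480, so q_2 = (0.3874, 0.6429, -0.5875, 0.3023).
q_1·w_3 = 0.3288·(-2) + (-0.6576)·(-4) + (-0.1644)·1 + 0.6576·0 = 1.8084; q_2·w_3 = 0.3874·(-2) + 0.6429·(-4) + (-0.5875)·1 + 0.3023·0 = -3.9340.
u_3 = w_3 − 1.8084·q_1 + 3.9340·q_2 = (-1.0704, -0.2817, -1.0141, 0.0000).
‖u_3‖ = 1.5012, so q_3 = (-0.7131, -0.1876, -0.6755, 0.0000).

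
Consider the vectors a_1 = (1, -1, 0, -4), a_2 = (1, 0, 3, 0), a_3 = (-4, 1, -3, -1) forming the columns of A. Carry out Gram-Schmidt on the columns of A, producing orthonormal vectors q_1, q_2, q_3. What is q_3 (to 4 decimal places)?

q_3 = (-0.8545, 0.3200, 0.2848, -0.2936)

a_1 = (1, -1, 0, -4); ‖a_1‖ = 4.2426, so q_1 = (0.2357, -0.2357, 0.0000, -0.9428).
q_1·a_2 = 0.2357·1 + (-0.2357)·0 + 0.0000·3 + (-0.9428)·0 = 0.2357.
u_2 = a_2 − 0.2357·q_1 = (0.9444, 0.0556, 3.0000, 0.2222).
‖u_2‖ = 3.1535, so q_2 = (0.2995, 0.0176, 0.9513, 0.0705).
q_1·a_3 = 0.2357·(-4) + (-0.2357)·1 + 0.0000·(-3) + (-0.9428)·(-1) = -0.2357; q_2·a_3 = 0.2995·(-4) + 0.0176·1 + 0.9513·(-3) + 0.0705·(-1) = -4.1048.
u_3 = a_3 + 0.2357·q_1 + 4.1048·q_2 = (-2.7151, 1.0168, 0.9050, -0.9330).
‖u_3‖ = 3.1773, so q_3 = (-0.8545, 0.3200, 0.2848, -0.2936).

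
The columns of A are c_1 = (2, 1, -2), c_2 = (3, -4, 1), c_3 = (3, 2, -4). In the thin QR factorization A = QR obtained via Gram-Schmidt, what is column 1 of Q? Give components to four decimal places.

c_1 = (2, 1, -2); ‖c_1‖ = 3.0000, so e_1 = (0.6667, 0.3333, -0.6667).

e_1 = (0.6667, 0.3333, -0.6667)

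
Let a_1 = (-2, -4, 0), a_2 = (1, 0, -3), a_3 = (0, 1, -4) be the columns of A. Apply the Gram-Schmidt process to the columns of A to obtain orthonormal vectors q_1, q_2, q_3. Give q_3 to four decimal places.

q_3 = (-0.8571, 0.4286, -0.2857)

a_1 = (-2, -4, 0); ‖a_1‖ = 4.4721, so q_1 = (-0.4472, -0.8944, 0.0000).
q_1·a_2 = (-0.4472)·1 + (-0.8944)·0 + 0.0000·(-3) = -0.4472.
u_2 = a_2 + 0.4472·q_1 = (0.8000, -0.4000, -3.0000).
‖u_2‖ = 3.1305, so q_2 = (0.2556, -0.1278, -0.9583).
q_1·a_3 = (-0.4472)·0 + (-0.8944)·1 + 0.0000·(-4) = -0.8944; q_2·a_3 = 0.2556·0 + (-0.1278)·1 + (-0.9583)·(-4) = 3.7055.
u_3 = a_3 + 0.8944·q_1 − 3.7055·q_2 = (-1.3469, 0.6735, -0.4490).
‖u_3‖ = 1.5714, so q_3 = (-0.8571, 0.4286, -0.2857).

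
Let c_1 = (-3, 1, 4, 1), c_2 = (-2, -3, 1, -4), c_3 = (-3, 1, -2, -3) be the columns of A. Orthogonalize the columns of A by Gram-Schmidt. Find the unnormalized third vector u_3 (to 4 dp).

q_1 = c_1/‖c_1‖ = (-3, 1, 4, 1)/5.1962 = (-0.5774, 0.1925, 0.7698, 0.1925).
r_{12} = q_1·c_2 = 0.5774.
u_2 = c_2 − 0.5774·q_1 = (-1.6667, -3.1111, 0.5556, -4.1111).
‖u_2‖ = 5.4467, so q_2 = (-0.3060, -0.5712, 0.1020, -0.7548).
r_{13} = q_1·c_3 = -0.1925; r_{23} = q_2·c_3 = 2.4072.
u_3 = c_3 + 0.1925·q_1 − 2.4072·q_2 = (-2.3745, 2.4120, -2.0974, -1.1461).

u_3 = (-2.3745, 2.4120, -2.0974, -1.1461)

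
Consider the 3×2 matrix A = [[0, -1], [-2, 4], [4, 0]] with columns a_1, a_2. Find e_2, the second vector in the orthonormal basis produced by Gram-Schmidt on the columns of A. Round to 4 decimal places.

e_1 = a_1/‖a_1‖ = (0, -2, 4)/4.4721 = (0.0000, -0.4472, 0.8944).
r_{12} = e_1·a_2 = -1.7889.
u_2 = a_2 + 1.7889·e_1 = (-1.0000, 3.2000, 1.6000).
‖u_2‖ = 3.7148, so e_2 = (-0.2692, 0.8614, 0.4307).

e_2 = (-0.2692, 0.8614, 0.4307)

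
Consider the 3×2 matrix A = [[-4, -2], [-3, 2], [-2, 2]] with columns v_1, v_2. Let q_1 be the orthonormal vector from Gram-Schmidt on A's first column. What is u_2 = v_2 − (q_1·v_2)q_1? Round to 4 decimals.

v_1 = (-4, -3, -2); ‖v_1‖ = 5.3852, so q_1 = (-0.7428, -0.5571, -0.3714).
q_1·v_2 = (-0.7428)·(-2) + (-0.5571)·2 + (-0.3714)·2 = -0.3714.
u_2 = v_2 + 0.3714·q_1 = (-2.2759, 1.7931, 1.8621).

u_2 = (-2.2759, 1.7931, 1.8621)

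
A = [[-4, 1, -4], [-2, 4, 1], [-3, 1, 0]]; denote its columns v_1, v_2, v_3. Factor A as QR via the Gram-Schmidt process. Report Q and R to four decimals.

v_1 = (-4, -2, -3); ‖v_1‖ = 5.3852, so q_1 = (-0.7428, -0.3714, -0.5571).
q_1·v_2 = (-0.7428)·1 + (-0.3714)·4 + (-0.5571)·1 = -2.7854.
u_2 = v_2 + 2.7854·q_1 = (-1.0690, 2.9655, -0.5517).
‖u_2‖ = 3.2002, so q_2 = (-0.3340, 0.9267, -0.1724).
q_1·v_3 = (-0.7428)·(-4) + (-0.3714)·1 + (-0.5571)·0 = 2.5997; q_2·v_3 = (-0.3340)·(-4) + 0.9267·1 + (-0.1724)·0 = 2.2628.
u_3 = v_3 − 2.5997·q_1 − 2.2628·q_2 = (-1.3131, -0.1313, 1.8384).
‖u_3‖ = 2.2630, so q_3 = (-0.5803, -0.0580, 0.8124).

Q = [[-0.7428, -0.3340, -0.5803], [-0.3714, 0.9267, -0.0580], [-0.5571, -0.1724, 0.8124]], R = [[5.3852, -2.7854, 2.5997], [0.0000, 3.2002, 2.2628], [0.0000, 0.0000, 2.2630]]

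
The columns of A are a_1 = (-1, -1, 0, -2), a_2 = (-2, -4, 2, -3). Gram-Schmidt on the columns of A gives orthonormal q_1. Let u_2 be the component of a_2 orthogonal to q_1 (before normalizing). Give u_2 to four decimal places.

a_1 = (-1, -1, 0, -2); ‖a_1‖ = 2.4495, so q_1 = (-0.4082, -0.4082, 0.0000, -0.8165).
q_1·a_2 = (-0.4082)·(-2) + (-0.4082)·(-4) + 0.0000·2 + (-0.8165)·(-3) = 4.8990.
u_2 = a_2 − 4.8990·q_1 = (0.0000, -2.0000, 2.0000, 1.0000).

u_2 = (0.0000, -2.0000, 2.0000, 1.0000)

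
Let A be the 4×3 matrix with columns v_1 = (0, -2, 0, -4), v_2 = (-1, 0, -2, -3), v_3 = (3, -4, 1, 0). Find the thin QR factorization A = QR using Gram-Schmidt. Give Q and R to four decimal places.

e_1 = v_1/‖v_1‖ = (0, -2, 0, -4)/4.4721 = (0.0000, -0.4472, 0.0000, -0.8944).
r_{12} = e_1·v_2 = 2.6833.
u_2 = v_2 − 2.6833·e_1 = (-1.0000, 1.2000, -2.0000, -0.6000).
‖u_2‖ = 2.6077, so e_2 = (-0.3835, 0.4602, -0.7670, -0.2301).
r_{13} = e_1·v_3 = 1.7889; r_{23} = e_2·v_3 = -3.7581.
u_3 = v_3 − 1.7889·e_1 + 3.7581·e_2 = (1.5588, -1.4706, -1.8824, 0.7353).
‖u_3‖ = 2.9456, so e_3 = (0.5292, -0.4993, -0.6390, 0.2496).

Q = [[0.0000, -0.3835, 0.5292], [-0.4472, 0.4602, -0.4993], [0.0000, -0.7670, -0.6390], [-0.8944, -0.2301, 0.2496]], R = [[4.4721, 2.6833, 1.7889], [0.0000, 2.6077, -3.7581], [0.0000, 0.0000, 2.9456]]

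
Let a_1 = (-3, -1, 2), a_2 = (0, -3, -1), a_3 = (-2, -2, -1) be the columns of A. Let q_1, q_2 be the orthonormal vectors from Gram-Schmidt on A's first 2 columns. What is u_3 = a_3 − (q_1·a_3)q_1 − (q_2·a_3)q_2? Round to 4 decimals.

u_3 = (-0.8561, 0.3669, -1.1007)

q_1 = a_1/‖a_1‖ = (-3, -1, 2)/3.7417 = (-0.8018, -0.2673, 0.5345).
r_{12} = q_1·a_2 = 0.2673.
u_2 = a_2 − 0.2673·q_1 = (0.2143, -2.9286, -1.1429).
‖u_2‖ = 3.1510, so q_2 = (0.0680, -0.9294, -0.3627).
r_{13} = q_1·a_3 = 1.6036; r_{23} = q_2·a_3 = 2.0855.
u_3 = a_3 − 1.6036·q_1 − 2.0855·q_2 = (-0.8561, 0.3669, -1.1007).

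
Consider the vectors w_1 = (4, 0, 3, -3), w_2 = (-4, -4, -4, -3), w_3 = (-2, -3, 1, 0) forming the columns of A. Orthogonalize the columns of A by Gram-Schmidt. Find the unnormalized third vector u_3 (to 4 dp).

u_3 = (-0.9093, -1.8611, 2.1027, 0.8903)

w_1 = (4, 0, 3, -3); ‖w_1‖ = 5.8310, so q_1 = (0.6860, 0.0000, 0.5145, -0.5145).
q_1·w_2 = 0.6860·(-4) + 0.0000·(-4) + 0.5145·(-4) + (-0.5145)·(-3) = -3.2585.
u_2 = w_2 + 3.2585·q_1 = (-1.7647, -4.0000, -2.3235, -4.6765).
‖u_2‖ = 6.8105, so q_2 = (-0.2591, -0.5873, -0.3412, -0.6867).
q_1·w_3 = 0.6860·(-2) + 0.0000·(-3) + 0.5145·1 + (-0.5145)·0 = -0.8575; q_2·w_3 = (-0.2591)·(-2) + (-0.5873)·(-3) + (-0.3412)·1 + (-0.6867)·0 = 1.9391.
u_3 = w_3 + 0.8575·q_1 − 1.9391·q_2 = (-0.9093, -1.8611, 2.1027, 0.8903).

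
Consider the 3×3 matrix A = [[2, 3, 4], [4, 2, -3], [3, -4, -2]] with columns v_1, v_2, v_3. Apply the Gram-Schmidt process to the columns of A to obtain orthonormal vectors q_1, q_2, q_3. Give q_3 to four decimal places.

q_1 = v_1/‖v_1‖ = (2, 4, 3)/5.3852 = (0.3714, 0.7428, 0.5571).
r_{12} = q_1·v_2 = 0.3714.
u_2 = v_2 − 0.3714·q_1 = (2.8621, 1.7241, -4.2069).
‖u_2‖ = 5.3723, so q_2 = (0.5327, 0.3209, -0.7831).
r_{13} = q_1·v_3 = -1.8570; r_{23} = q_2·v_3 = 2.7343.
u_3 = v_3 + 1.8570·q_1 − 2.7343·q_2 = (3.2330, -2.4982, 1.1756).
‖u_3‖ = 4.2515, so q_3 = (0.7604, -0.5876, 0.2765).

q_3 = (0.7604, -0.5876, 0.2765)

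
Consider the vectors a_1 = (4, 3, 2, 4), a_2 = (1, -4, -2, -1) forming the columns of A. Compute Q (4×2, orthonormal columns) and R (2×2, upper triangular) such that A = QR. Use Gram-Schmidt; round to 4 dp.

Q = [[0.5963, 0.5998], [0.4472, -0.7263], [0.2981, -0.3191], [0.5963, 0.1045]], R = [[6.7082, -2.3851], [0.0000, 4.0387]]

q_1 = a_1/‖a_1‖ = (4, 3, 2, 4)/6.7082 = (0.5963, 0.4472, 0.2981, 0.5963).
r_{12} = q_1·a_2 = -2.3851.
u_2 = a_2 + 2.3851·q_1 = (2.4222, -2.9333, -1.2889, 0.4222).
‖u_2‖ = 4.0387, so q_2 = (0.5998, -0.7263, -0.3191, 0.1045).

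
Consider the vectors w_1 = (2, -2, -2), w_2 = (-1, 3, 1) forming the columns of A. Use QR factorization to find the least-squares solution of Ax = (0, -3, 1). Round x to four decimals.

q_1 = w_1/‖w_1‖ = (2, -2, -2)/3.4641 = (0.5774, -0.5774, -0.5774).
r_{12} = q_1·w_2 = -2.8868.
u_2 = w_2 + 2.8868·q_1 = (0.6667, 1.3333, -0.6667).
‖u_2‖ = 1.6330, so q_2 = (0.4082, 0.8165, -0.4082).
Qᵀb = (1.1547, -2.8577).
Back-substitute: x_2 = -2.8577/1.6330 = -1.7500.
x_1 = (1.1547 + 2.8868·(-1.7500))/3.4641 = -1.1250.

x = (-1.1250, -1.7500)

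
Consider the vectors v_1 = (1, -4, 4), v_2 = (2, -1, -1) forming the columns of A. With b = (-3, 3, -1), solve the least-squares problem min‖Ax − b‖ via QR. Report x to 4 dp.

x = (-0.5052, -1.1649)

e_1 = v_1/‖v_1‖ = (1, -4, 4)/5.7446 = (0.1741, -0.6963, 0.6963).
r_{12} = e_1·v_2 = 0.3482.
u_2 = v_2 − 0.3482·e_1 = (1.9394, -0.7576, -1.2424).
‖u_2‖ = 2.4246, so e_2 = (0.7999, -0.3125, -0.5124).
Qᵀb = (-3.3075, -2.8246).
Back-substitute: x_2 = -2.8246/2.4246 = -1.1649.
x_1 = (-3.3075 − 0.3482·(-1.1649))/5.7446 = -0.5052.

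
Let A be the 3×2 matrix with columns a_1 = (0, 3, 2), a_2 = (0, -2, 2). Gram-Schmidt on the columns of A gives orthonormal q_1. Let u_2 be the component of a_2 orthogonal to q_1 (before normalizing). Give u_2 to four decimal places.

u_2 = (0.0000, -1.5385, 2.3077)

q_1 = a_1/‖a_1‖ = (0, 3, 2)/3.6056 = (0.0000, 0.8321, 0.5547).
r_{12} = q_1·a_2 = -0.5547.
u_2 = a_2 + 0.5547·q_1 = (0.0000, -1.5385, 2.3077).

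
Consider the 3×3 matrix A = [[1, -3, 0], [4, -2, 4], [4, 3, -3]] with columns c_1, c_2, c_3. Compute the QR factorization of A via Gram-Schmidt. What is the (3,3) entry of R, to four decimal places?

r_{33} = 3.3425

e_1 = c_1/‖c_1‖ = (1, 4, 4)/5.7446 = (0.1741, 0.6963, 0.6963).
r_{12} = e_1·c_2 = 0.1741.
u_2 = c_2 − 0.1741·e_1 = (-3.0303, -2.1212, 2.8788).
‖u_2‖ = 4.6872, so e_2 = (-0.6465, -0.4526, 0.6142).
r_{13} = e_1·c_3 = 0.6963; r_{23} = e_2·c_3 = -3.6528.
u_3 = c_3 − 0.6963·e_1 + 3.6528·e_2 = (-2.4828, 1.8621, -1.2414).
r_{33} = ‖u_3‖ = 3.3425.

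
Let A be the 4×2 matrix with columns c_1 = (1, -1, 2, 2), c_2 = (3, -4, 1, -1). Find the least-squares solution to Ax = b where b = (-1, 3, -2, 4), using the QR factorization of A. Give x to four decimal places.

x = (0.6652, -0.9502)

e_1 = c_1/‖c_1‖ = (1, -1, 2, 2)/3.1623 = (0.3162, -0.3162, 0.6325, 0.6325).
r_{12} = e_1·c_2 = 2.2136.
u_2 = c_2 − 2.2136·e_1 = (2.3000, -3.3000, -0.4000, -2.4000).
‖u_2‖ = 4.7011, so e_2 = (0.4893, -0.7020, -0.0851, -0.5105).
Qᵀb = (0.0000, -4.4671).
Back-substitute: x_2 = -4.4671/4.7011 = -0.9502.
x_1 = (0.0000 − 2.2136·(-0.9502))/3.1623 = 0.6652.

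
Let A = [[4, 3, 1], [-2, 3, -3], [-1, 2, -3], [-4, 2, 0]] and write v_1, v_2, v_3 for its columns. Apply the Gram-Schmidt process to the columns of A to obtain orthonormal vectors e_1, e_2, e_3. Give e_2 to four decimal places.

v_1 = (4, -2, -1, -4); ‖v_1‖ = 6.0828, so e_1 = (0.6576, -0.3288, -0.1644, -0.6576).
e_1·v_2 = 0.6576·3 + (-0.3288)·3 + (-0.1644)·2 + (-0.6576)·2 = -0.6576.
u_2 = v_2 + 0.6576·e_1 = (3.4324, 2.7838, 1.8919, 1.5676).
‖u_2‖ = 5.0564, so e_2 = (0.6788, 0.5505, 0.3742, 0.3100).

e_2 = (0.6788, 0.5505, 0.3742, 0.3100)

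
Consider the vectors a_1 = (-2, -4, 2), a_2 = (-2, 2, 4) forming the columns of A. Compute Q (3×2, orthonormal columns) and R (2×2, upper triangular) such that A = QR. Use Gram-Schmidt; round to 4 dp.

Q = [[-0.4082, -0.3450], [-0.8165, 0.5521], [0.4082, 0.7591]], R = [[4.8990, 0.8165], [0.0000, 4.8305]]

q_1 = a_1/‖a_1‖ = (-2, -4, 2)/4.8990 = (-0.4082, -0.8165, 0.4082).
r_{12} = q_1·a_2 = 0.8165.
u_2 = a_2 − 0.8165·q_1 = (-1.6667, 2.6667, 3.6667).
‖u_2‖ = 4.8305, so q_2 = (-0.3450, 0.5521, 0.7591).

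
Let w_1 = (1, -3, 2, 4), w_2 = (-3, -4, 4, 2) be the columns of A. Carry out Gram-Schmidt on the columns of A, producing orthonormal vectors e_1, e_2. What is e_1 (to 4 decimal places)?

e_1 = (0.1826, -0.5477, 0.3651, 0.7303)

w_1 = (1, -3, 2, 4); ‖w_1‖ = 5.4772, so e_1 = (0.1826, -0.5477, 0.3651, 0.7303).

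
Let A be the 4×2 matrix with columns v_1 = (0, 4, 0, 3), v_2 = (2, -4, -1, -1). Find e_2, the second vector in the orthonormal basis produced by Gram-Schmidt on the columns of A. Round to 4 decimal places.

e_1 = v_1/‖v_1‖ = (0, 4, 0, 3)/5.0000 = (0.0000, 0.8000, 0.0000, 0.6000).
r_{12} = e_1·v_2 = -3.8000.
u_2 = v_2 + 3.8000·e_1 = (2.0000, -0.9600, -1.0000, 1.2800).
‖u_2‖ = 2.7495, so e_2 = (0.7274, -0.3491, -0.3637, 0.4655).

e_2 = (0.7274, -0.3491, -0.3637, 0.4655)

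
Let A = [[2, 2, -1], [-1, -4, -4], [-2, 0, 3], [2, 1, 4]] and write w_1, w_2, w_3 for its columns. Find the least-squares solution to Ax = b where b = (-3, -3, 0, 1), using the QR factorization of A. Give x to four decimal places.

x = (-0.2814, 0.0895, 0.4408)

q_1 = w_1/‖w_1‖ = (2, -1, -2, 2)/3.6056 = (0.5547, -0.2774, -0.5547, 0.5547).
r_{12} = q_1·w_2 = 2.7735.
u_2 = w_2 − 2.7735·q_1 = (0.4615, -3.2308, 1.5385, -0.5385).
‖u_2‖ = 3.6480, so q_2 = (0.1265, -0.8856, 0.4217, -0.1476).
r_{13} = q_1·w_3 = 1.1094; r_{23} = q_2·w_3 = 4.0908.
u_3 = w_3 − 1.1094·q_1 − 4.0908·q_2 = (-2.1329, -0.0694, 1.8902, 3.9884).
‖u_3‖ = 4.9025, so q_3 = (-0.4351, -0.0141, 0.3856, 0.8135).
Qᵀb = (-0.2774, 2.1297, 2.1612).
Back-substitute: x_3 = 2.1612/4.9025 = 0.4408.
x_2 = (2.1297 − 4.0908·0.4408)/3.6480 = 0.0895.
x_1 = (-0.2774 − 2.7735·0.0895 − 1.1094·0.4408)/3.6056 = -0.2814.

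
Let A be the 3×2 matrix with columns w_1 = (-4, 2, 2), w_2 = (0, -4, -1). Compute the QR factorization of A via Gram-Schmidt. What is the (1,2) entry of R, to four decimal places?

w_1 = (-4, 2, 2); ‖w_1‖ = 4.8990, so e_1 = (-0.8165, 0.4082, 0.4082).
r_{12} = e_1·w_2 = -2.0412.

r_{12} = -2.0412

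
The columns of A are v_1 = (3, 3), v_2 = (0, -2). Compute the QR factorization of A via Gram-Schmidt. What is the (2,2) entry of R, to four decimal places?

v_1 = (3, 3); ‖v_1‖ = 4.2426, so q_1 = (0.7071, 0.7071).
q_1·v_2 = 0.7071·0 + 0.7071·(-2) = -1.4142.
u_2 = v_2 + 1.4142·q_1 = (1.0000, -1.0000).
r_{22} = ‖u_2‖ = 1.4142.

r_{22} = 1.4142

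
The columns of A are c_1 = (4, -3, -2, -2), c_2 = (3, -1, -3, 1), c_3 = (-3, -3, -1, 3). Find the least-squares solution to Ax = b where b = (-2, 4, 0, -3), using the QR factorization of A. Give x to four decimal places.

e_1 = c_1/‖c_1‖ = (4, -3, -2, -2)/5.7446 = (0.6963, -0.5222, -0.3482, -0.3482).
r_{12} = e_1·c_2 = 3.3075.
u_2 = c_2 − 3.3075·e_1 = (0.6970, 0.7273, -1.8485, 2.1515).
‖u_2‖ = 3.0101, so e_2 = (0.2315, 0.2416, -0.6141, 0.7148).
r_{13} = e_1·c_3 = -1.2185; r_{23} = e_2·c_3 = 1.3389.
u_3 = c_3 + 1.2185·e_1 − 1.3389·e_2 = (-2.4615, -3.9599, -0.6020, 1.6187).
‖u_3‖ = 4.9722, so e_3 = (-0.4951, -0.7964, -0.1211, 0.3256).
Qᵀb = (-2.4371, -1.6409, -3.1722).
Back-substitute: x_3 = -3.1722/4.9722 = -0.6380.
x_2 = (-1.6409 − 1.3389·(-0.6380))/3.0101 = -0.2614.
x_1 = (-2.4371 − 3.3075·(-0.2614) + 1.2185·(-0.6380))/5.7446 = -0.4091.

x = (-0.4091, -0.2614, -0.6380)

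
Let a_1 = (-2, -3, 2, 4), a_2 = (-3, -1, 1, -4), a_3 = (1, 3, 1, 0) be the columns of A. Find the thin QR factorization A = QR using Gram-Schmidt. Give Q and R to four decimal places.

a_1 = (-2, -3, 2, 4); ‖a_1‖ = 5.7446, so e_1 = (-0.3482, -0.5222, 0.3482, 0.6963).
e_1·a_2 = (-0.3482)·(-3) + (-0.5222)·(-1) + 0.3482·1 + 0.6963·(-4) = -0.8704.
u_2 = a_2 + 0.8704·e_1 = (-3.3030, -1.4545, 1.3030, -3.3939).
‖u_2‖ = 5.1227, so e_2 = (-0.6448, -0.2839, 0.2544, -0.6625).
e_1·a_3 = (-0.3482)·1 + (-0.5222)·3 + 0.3482·1 + 0.6963·0 = -1.5667; e_2·a_3 = (-0.6448)·1 + (-0.2839)·3 + 0.2544·1 + (-0.6625)·0 = -1.2422.
u_3 = a_3 + 1.5667·e_1 + 1.2422·e_2 = (-0.3464, 1.8291, 1.8614, 0.2679).
‖u_3‖ = 2.6462, so e_3 = (-0.1309, 0.6912, 0.7034, 0.1012).

Q = [[-0.3482, -0.6448, -0.1309], [-0.5222, -0.2839, 0.6912], [0.3482, 0.2544, 0.7034], [0.6963, -0.6625, 0.1012]], R = [[5.7446, -0.8704, -1.5667], [0.0000, 5.1227, -1.2422], [0.0000, 0.0000, 2.6462]]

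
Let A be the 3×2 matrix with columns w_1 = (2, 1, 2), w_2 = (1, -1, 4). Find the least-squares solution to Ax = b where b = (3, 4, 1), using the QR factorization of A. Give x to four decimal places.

q_1 = w_1/‖w_1‖ = (2, 1, 2)/3.0000 = (0.6667, 0.3333, 0.6667).
r_{12} = q_1·w_2 = 3.0000.
u_2 = w_2 − 3.0000·q_1 = (-1.0000, -2.0000, 2.0000).
‖u_2‖ = 3.0000, so q_2 = (-0.3333, -0.6667, 0.6667).
Qᵀb = (4.0000, -3.0000).
Back-substitute: x_2 = -3.0000/3.0000 = -1.0000.
x_1 = (4.0000 − 3.0000·(-1.0000))/3.0000 = 2.3333.

x = (2.3333, -1.0000)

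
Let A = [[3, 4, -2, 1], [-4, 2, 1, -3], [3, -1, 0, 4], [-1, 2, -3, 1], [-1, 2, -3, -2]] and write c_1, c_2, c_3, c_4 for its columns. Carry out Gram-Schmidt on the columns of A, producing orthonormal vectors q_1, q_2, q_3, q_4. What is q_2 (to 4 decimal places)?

q_1 = c_1/‖c_1‖ = (3, -4, 3, -1, -1)/6.0000 = (0.5000, -0.6667, 0.5000, -0.1667, -0.1667).
r_{12} = q_1·c_2 = -0.5000.
u_2 = c_2 + 0.5000·q_1 = (4.2500, 1.6667, -0.7500, 1.9167, 1.9167).
‖u_2‖ = 5.3619, so q_2 = (0.7926, 0.3108, -0.1399, 0.3575, 0.3575).

q_2 = (0.7926, 0.3108, -0.1399, 0.3575, 0.3575)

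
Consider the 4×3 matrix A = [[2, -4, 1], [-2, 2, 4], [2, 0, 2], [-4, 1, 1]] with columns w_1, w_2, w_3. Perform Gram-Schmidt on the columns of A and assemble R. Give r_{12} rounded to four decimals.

r_{12} = -3.0237

q_1 = w_1/‖w_1‖ = (2, -2, 2, -4)/5.2915 = (0.3780, -0.3780, 0.3780, -0.7559).
r_{12} = q_1·w_2 = -3.0237.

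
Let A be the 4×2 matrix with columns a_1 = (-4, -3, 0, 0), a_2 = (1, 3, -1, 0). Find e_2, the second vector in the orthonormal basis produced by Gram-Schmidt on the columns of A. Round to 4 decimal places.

a_1 = (-4, -3, 0, 0); ‖a_1‖ = 5.0000, so e_1 = (-0.8000, -0.6000, 0.0000, 0.0000).
e_1·a_2 = (-0.8000)·1 + (-0.6000)·3 + 0.0000·(-1) + 0.0000·0 = -2.6000.
u_2 = a_2 + 2.6000·e_1 = (-1.0800, 1.4400, -1.0000, 0.0000).
‖u_2‖ = 2.0591, so e_2 = (-0.5245, 0.6993, -0.4856, 0.0000).

e_2 = (-0.5245, 0.6993, -0.4856, 0.0000)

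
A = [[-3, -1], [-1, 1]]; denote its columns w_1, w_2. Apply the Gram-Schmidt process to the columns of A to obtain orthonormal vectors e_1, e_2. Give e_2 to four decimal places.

e_2 = (-0.3162, 0.9487)

w_1 = (-3, -1); ‖w_1‖ = 3.1623, so e_1 = (-0.9487, -0.3162).
e_1·w_2 = (-0.9487)·(-1) + (-0.3162)·1 = 0.6325.
u_2 = w_2 − 0.6325·e_1 = (-0.4000, 1.2000).
‖u_2‖ = 1.2649, so e_2 = (-0.3162, 0.9487).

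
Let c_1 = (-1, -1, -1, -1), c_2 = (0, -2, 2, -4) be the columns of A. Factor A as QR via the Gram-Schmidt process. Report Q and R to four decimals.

c_1 = (-1, -1, -1, -1); ‖c_1‖ = 2.0000, so e_1 = (-0.5000, -0.5000, -0.5000, -0.5000).
e_1·c_2 = (-0.5000)·0 + (-0.5000)·(-2) + (-0.5000)·2 + (-0.5000)·(-4) = 2.0000.
u_2 = c_2 − 2.0000·e_1 = (1.0000, -1.0000, 3.0000, -3.0000).
‖u_2‖ = 4.4721, so e_2 = (0.2236, -0.2236, 0.6708, -0.6708).

Q = [[-0.5000, 0.2236], [-0.5000, -0.2236], [-0.5000, 0.6708], [-0.5000, -0.6708]], R = [[2.0000, 2.0000], [0.0000, 4.4721]]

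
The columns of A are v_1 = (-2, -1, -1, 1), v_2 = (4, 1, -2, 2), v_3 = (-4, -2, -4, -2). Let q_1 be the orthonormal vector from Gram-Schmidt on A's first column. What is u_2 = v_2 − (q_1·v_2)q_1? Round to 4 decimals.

v_1 = (-2, -1, -1, 1); ‖v_1‖ = 2.6458, so q_1 = (-0.7559, -0.3780, -0.3780, 0.3780).
q_1·v_2 = (-0.7559)·4 + (-0.3780)·1 + (-0.3780)·(-2) + 0.3780·2 = -1.8898.
u_2 = v_2 + 1.8898·q_1 = (2.5714, 0.2857, -2.7143, 2.7143).

u_2 = (2.5714, 0.2857, -2.7143, 2.7143)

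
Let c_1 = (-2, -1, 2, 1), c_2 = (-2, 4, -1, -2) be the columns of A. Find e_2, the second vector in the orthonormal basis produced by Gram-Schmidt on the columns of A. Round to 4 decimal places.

e_2 = (-0.5788, 0.7442, -0.0413, -0.3308)

c_1 = (-2, -1, 2, 1); ‖c_1‖ = 3.1623, so e_1 = (-0.6325, -0.3162, 0.6325, 0.3162).
e_1·c_2 = (-0.6325)·(-2) + (-0.3162)·4 + 0.6325·(-1) + 0.3162·(-2) = -1.2649.
u_2 = c_2 + 1.2649·e_1 = (-2.8000, 3.6000, -0.2000, -1.6000).
‖u_2‖ = 4.8374, so e_2 = (-0.5788, 0.7442, -0.0413, -0.3308).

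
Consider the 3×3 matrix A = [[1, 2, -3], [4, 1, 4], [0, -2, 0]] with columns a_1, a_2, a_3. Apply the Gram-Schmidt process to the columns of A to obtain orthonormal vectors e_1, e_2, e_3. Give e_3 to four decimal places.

e_3 = (-0.7396, 0.1849, -0.6472)

a_1 = (1, 4, 0); ‖a_1‖ = 4.1231, so e_1 = (0.2425, 0.9701, 0.0000).
e_1·a_2 = 0.2425·2 + 0.9701·1 + 0.0000·(-2) = 1.4552.
u_2 = a_2 − 1.4552·e_1 = (1.6471, -0.4118, -2.0000).
‖u_2‖ = 2.6234, so e_2 = (0.6278, -0.1570, -0.7624).
e_1·a_3 = 0.2425·(-3) + 0.9701·4 + 0.0000·0 = 3.1530; e_2·a_3 = 0.6278·(-3) + (-0.1570)·4 + (-0.7624)·0 = -2.5113.
u_3 = a_3 − 3.1530·e_1 + 2.5113·e_2 = (-2.1880, 0.5470, -1.9145).
‖u_3‖ = 2.9584, so e_3 = (-0.7396, 0.1849, -0.6472).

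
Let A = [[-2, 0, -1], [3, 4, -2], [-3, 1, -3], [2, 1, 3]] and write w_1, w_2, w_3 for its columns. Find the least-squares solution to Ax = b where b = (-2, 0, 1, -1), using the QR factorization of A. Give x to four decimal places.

x = (0.3604, -0.4426, -0.5002)

w_1 = (-2, 3, -3, 2); ‖w_1‖ = 5.0990, so q_1 = (-0.3922, 0.5883, -0.5883, 0.3922).
q_1·w_2 = (-0.3922)·0 + 0.5883·4 + (-0.5883)·1 + 0.3922·1 = 2.1573.
u_2 = w_2 − 2.1573·q_1 = (0.8462, 2.7308, 2.2692, 0.1538).
‖u_2‖ = 3.6532, so q_2 = (0.2316, 0.7475, 0.6212, 0.0421).
q_1·w_3 = (-0.3922)·(-1) + 0.5883·(-2) + (-0.5883)·(-3) + 0.3922·3 = 2.1573; q_2·w_3 = 0.2316·(-1) + 0.7475·(-2) + 0.6212·(-3) + 0.0421·3 = -3.4637.
u_3 = w_3 − 2.1573·q_1 + 3.4637·q_2 = (0.6484, -0.6801, 0.4207, 2.2997).
‖u_3‖ = 2.5197, so q_3 = (0.2573, -0.2699, 0.1670, 0.9127).
Qᵀb = (-0.1961, 0.1158, -1.2604).
Back-substitute: x_3 = -1.2604/2.5197 = -0.5002.
x_2 = (0.1158 + 3.4637·(-0.5002))/3.6532 = -0.4426.
x_1 = (-0.1961 − 2.1573·(-0.4426) − 2.1573·(-0.5002))/5.0990 = 0.3604.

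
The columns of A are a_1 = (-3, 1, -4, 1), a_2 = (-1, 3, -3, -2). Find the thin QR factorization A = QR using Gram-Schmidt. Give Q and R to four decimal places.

Q = [[-0.5774, 0.2115], [0.1925, 0.6548], [-0.7698, -0.1712], [0.1925, -0.7051]], R = [[5.1962, 3.0792], [0.0000, 3.6768]]

e_1 = a_1/‖a_1‖ = (-3, 1, -4, 1)/5.1962 = (-0.5774, 0.1925, -0.7698, 0.1925).
r_{12} = e_1·a_2 = 3.0792.
u_2 = a_2 − 3.0792·e_1 = (0.7778, 2.4074, -0.6296, -2.5926).
‖u_2‖ = 3.6768, so e_2 = (0.2115, 0.6548, -0.1712, -0.7051).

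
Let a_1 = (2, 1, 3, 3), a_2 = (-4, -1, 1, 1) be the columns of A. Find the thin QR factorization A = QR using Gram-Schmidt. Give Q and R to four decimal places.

Q = [[0.4170, -0.8668], [0.2085, -0.2016], [0.6255, 0.3225], [0.6255, 0.3225]], R = [[4.7958, -0.6255], [0.0000, 4.3138]]

a_1 = (2, 1, 3, 3); ‖a_1‖ = 4.7958, so e_1 = (0.4170, 0.2085, 0.6255, 0.6255).
e_1·a_2 = 0.4170·(-4) + 0.2085·(-1) + 0.6255·1 + 0.6255·1 = -0.6255.
u_2 = a_2 + 0.6255·e_1 = (-3.7391, -0.8696, 1.3913, 1.3913).
‖u_2‖ = 4.3138, so e_2 = (-0.8668, -0.2016, 0.3225, 0.3225).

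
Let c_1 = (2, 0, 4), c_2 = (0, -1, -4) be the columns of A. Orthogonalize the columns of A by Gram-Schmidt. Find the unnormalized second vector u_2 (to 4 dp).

u_2 = (1.6000, -1.0000, -0.8000)

c_1 = (2, 0, 4); ‖c_1‖ = 4.4721, so e_1 = (0.4472, 0.0000, 0.8944).
e_1·c_2 = 0.4472·0 + 0.0000·(-1) + 0.8944·(-4) = -3.5777.
u_2 = c_2 + 3.5777·e_1 = (1.6000, -1.0000, -0.8000).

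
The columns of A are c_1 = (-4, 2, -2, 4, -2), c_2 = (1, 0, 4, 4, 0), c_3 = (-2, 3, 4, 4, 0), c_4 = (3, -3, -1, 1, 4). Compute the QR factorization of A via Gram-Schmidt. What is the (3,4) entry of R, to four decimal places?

r_{34} = -2.8916

c_1 = (-4, 2, -2, 4, -2); ‖c_1‖ = 6.6332, so e_1 = (-0.6030, 0.3015, -0.3015, 0.6030, -0.3015).
e_1·c_2 = (-0.6030)·1 + 0.3015·0 + (-0.3015)·4 + 0.6030·4 + (-0.3015)·0 = 0.6030.
u_2 = c_2 − 0.6030·e_1 = (1.3636, -0.1818, 4.1818, 3.6364, 0.1818).
‖u_2‖ = 5.7128, so e_2 = (0.2387, -0.0318, 0.7320, 0.6365, 0.0318).
e_1·c_3 = (-0.6030)·(-2) + 0.3015·3 + (-0.3015)·4 + 0.6030·4 + (-0.3015)·0 = 3.3166; e_2·c_3 = 0.2387·(-2) + (-0.0318)·3 + 0.7320·4 + 0.6365·4 + 0.0318·0 = 4.9013.
u_3 = c_3 − 3.3166·e_1 − 4.9013·e_2 = (-1.1699, 2.1560, 1.4123, -1.1198, 0.8440).
‖u_3‖ = 3.1588, so e_3 = (-0.3704, 0.6825, 0.4471, -0.3545, 0.2672).
r_{34} = e_3·c_4 = -2.8916.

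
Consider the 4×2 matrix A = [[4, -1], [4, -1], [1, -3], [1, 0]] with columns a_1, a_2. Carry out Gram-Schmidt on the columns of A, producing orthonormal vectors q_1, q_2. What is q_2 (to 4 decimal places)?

q_1 = a_1/‖a_1‖ = (4, 4, 1, 1)/5.8310 = (0.6860, 0.6860, 0.1715, 0.1715).
r_{12} = q_1·a_2 = -1.8865.
u_2 = a_2 + 1.8865·q_1 = (0.2941, 0.2941, -2.6765, 0.3235).
‖u_2‖ = 2.7279, so q_2 = (0.1078, 0.1078, -0.9812, 0.1186).

q_2 = (0.1078, 0.1078, -0.9812, 0.1186)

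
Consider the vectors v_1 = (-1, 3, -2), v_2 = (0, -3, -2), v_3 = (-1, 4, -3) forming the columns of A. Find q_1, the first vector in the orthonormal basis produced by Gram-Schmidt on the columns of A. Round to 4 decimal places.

q_1 = (-0.2673, 0.8018, -0.5345)

v_1 = (-1, 3, -2); ‖v_1‖ = 3.7417, so q_1 = (-0.2673, 0.8018, -0.5345).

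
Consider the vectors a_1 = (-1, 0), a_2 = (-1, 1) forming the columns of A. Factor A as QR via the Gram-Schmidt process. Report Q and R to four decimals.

a_1 = (-1, 0); ‖a_1‖ = 1.0000, so q_1 = (-1.0000, 0.0000).
q_1·a_2 = (-1.0000)·(-1) + 0.0000·1 = 1.0000.
u_2 = a_2 − 1.0000·q_1 = (0.0000, 1.0000).
‖u_2‖ = 1.0000, so q_2 = (0.0000, 1.0000).

Q = [[-1.0000, 0.0000], [0.0000, 1.0000]], R = [[1.0000, 1.0000], [0.0000, 1.0000]]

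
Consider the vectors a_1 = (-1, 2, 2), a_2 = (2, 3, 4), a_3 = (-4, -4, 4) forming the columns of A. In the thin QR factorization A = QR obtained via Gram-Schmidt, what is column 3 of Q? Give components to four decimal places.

e_1 = a_1/‖a_1‖ = (-1, 2, 2)/3.0000 = (-0.3333, 0.6667, 0.6667).
r_{12} = e_1·a_2 = 4.0000.
u_2 = a_2 − 4.0000·e_1 = (3.3333, 0.3333, 1.3333).
‖u_2‖ = 3.6056, so e_2 = (0.9245, 0.0925, 0.3698).
r_{13} = e_1·a_3 = 1.3333; r_{23} = e_2·a_3 = -2.5886.
u_3 = a_3 − 1.3333·e_1 + 2.5886·e_2 = (-1.1624, -4.6496, 4.0684).
‖u_3‖ = 6.2866, so e_3 = (-0.1849, -0.7396, 0.6472).

e_3 = (-0.1849, -0.7396, 0.6472)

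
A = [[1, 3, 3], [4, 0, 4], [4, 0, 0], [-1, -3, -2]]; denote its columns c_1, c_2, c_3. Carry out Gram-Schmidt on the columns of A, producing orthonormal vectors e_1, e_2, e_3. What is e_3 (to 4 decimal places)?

c_1 = (1, 4, 4, -1); ‖c_1‖ = 5.8310, so e_1 = (0.1715, 0.6860, 0.6860, -0.1715).
e_1·c_2 = 0.1715·3 + 0.6860·0 + 0.6860·0 + (-0.1715)·(-3) = 1.0290.
u_2 = c_2 − 1.0290·e_1 = (2.8235, -0.7059, -0.7059, -2.8235).
‖u_2‖ = 4.1160, so e_2 = (0.6860, -0.1715, -0.1715, -0.6860).
e_1·c_3 = 0.1715·3 + 0.6860·4 + 0.6860·0 + (-0.1715)·(-2) = 3.6015; e_2·c_3 = 0.6860·3 + (-0.1715)·4 + (-0.1715)·0 + (-0.6860)·(-2) = 2.7440.
u_3 = c_3 − 3.6015·e_1 − 2.7440·e_2 = (0.5000, 2.0000, -2.0000, 0.5000).
‖u_3‖ = 2.9155, so e_3 = (0.1715, 0.6860, -0.6860, 0.1715).

e_3 = (0.1715, 0.6860, -0.6860, 0.1715)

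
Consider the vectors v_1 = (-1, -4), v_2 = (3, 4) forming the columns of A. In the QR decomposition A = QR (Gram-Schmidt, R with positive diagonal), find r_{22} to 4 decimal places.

v_1 = (-1, -4); ‖v_1‖ = 4.1231, so e_1 = (-0.2425, -0.9701).
e_1·v_2 = (-0.2425)·3 + (-0.9701)·4 = -4.6082.
u_2 = v_2 + 4.6082·e_1 = (1.8824, -0.4706).
r_{22} = ‖u_2‖ = 1.9403.

r_{22} = 1.9403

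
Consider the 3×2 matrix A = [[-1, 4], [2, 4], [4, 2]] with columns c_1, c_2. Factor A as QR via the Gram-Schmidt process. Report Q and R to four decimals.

Q = [[-0.2182, 0.8468], [0.4364, 0.5293], [0.8729, -0.0529]], R = [[4.5826, 2.6186], [0.0000, 5.3984]]

c_1 = (-1, 2, 4); ‖c_1‖ = 4.5826, so q_1 = (-0.2182, 0.4364, 0.8729).
q_1·c_2 = (-0.2182)·4 + 0.4364·4 + 0.8729·2 = 2.6186.
u_2 = c_2 − 2.6186·q_1 = (4.5714, 2.8571, -0.2857).
‖u_2‖ = 5.3984, so q_2 = (0.8468, 0.5293, -0.0529).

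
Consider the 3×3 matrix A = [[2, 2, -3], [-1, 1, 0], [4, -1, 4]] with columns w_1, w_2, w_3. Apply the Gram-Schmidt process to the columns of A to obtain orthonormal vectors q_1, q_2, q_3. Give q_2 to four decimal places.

q_2 = (0.8588, 0.3904, -0.3318)

q_1 = w_1/‖w_1‖ = (2, -1, 4)/4.5826 = (0.4364, -0.2182, 0.8729).
r_{12} = q_1·w_2 = -0.2182.
u_2 = w_2 + 0.2182·q_1 = (2.0952, 0.9524, -0.8095).
‖u_2‖ = 2.4398, so q_2 = (0.8588, 0.3904, -0.3318).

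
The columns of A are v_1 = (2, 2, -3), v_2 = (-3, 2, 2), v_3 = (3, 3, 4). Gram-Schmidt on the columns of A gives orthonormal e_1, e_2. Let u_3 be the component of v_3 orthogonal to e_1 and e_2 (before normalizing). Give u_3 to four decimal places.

u_3 = (3.7778, 1.8889, 3.7778)

v_1 = (2, 2, -3); ‖v_1‖ = 4.1231, so e_1 = (0.4851, 0.4851, -0.7276).
e_1·v_2 = 0.4851·(-3) + 0.4851·2 + (-0.7276)·2 = -1.9403.
u_2 = v_2 + 1.9403·e_1 = (-2.0588, 2.9412, 0.5882).
‖u_2‖ = 3.6380, so e_2 = (-0.5659, 0.8085, 0.1617).
e_1·v_3 = 0.4851·3 + 0.4851·3 + (-0.7276)·4 = 0.0000; e_2·v_3 = (-0.5659)·3 + 0.8085·3 + 0.1617·4 = 1.3744.
u_3 = v_3 + 0.0000·e_1 − 1.3744·e_2 = (3.7778, 1.8889, 3.7778).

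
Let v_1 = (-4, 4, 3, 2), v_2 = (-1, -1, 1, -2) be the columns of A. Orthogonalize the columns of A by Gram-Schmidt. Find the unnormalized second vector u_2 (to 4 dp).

q_1 = v_1/‖v_1‖ = (-4, 4, 3, 2)/6.7082 = (-0.5963, 0.5963, 0.4472, 0.2981).
r_{12} = q_1·v_2 = -0.1491.
u_2 = v_2 + 0.1491·q_1 = (-1.0889, -0.9111, 1.0667, -1.9556).

u_2 = (-1.0889, -0.9111, 1.0667, -1.9556)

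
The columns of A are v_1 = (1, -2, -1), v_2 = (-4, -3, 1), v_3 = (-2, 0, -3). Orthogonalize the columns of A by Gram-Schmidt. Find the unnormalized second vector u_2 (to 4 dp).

u_2 = (-4.1667, -2.6667, 1.1667)

v_1 = (1, -2, -1); ‖v_1‖ = 2.4495, so e_1 = (0.4082, -0.8165, -0.4082).
e_1·v_2 = 0.4082·(-4) + (-0.8165)·(-3) + (-0.4082)·1 = 0.4082.
u_2 = v_2 − 0.4082·e_1 = (-4.1667, -2.6667, 1.1667).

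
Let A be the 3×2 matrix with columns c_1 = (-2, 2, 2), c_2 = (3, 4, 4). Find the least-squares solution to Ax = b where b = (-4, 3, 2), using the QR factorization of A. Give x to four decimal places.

c_1 = (-2, 2, 2); ‖c_1‖ = 3.4641, so q_1 = (-0.5774, 0.5774, 0.5774).
q_1·c_2 = (-0.5774)·3 + 0.5774·4 + 0.5774·4 = 2.8868.
u_2 = c_2 − 2.8868·q_1 = (4.6667, 2.3333, 2.3333).
‖u_2‖ = 5.7155, so q_2 = (0.8165, 0.4082, 0.4082).
Qᵀb = (5.1962, -1.2247).
Back-substitute: x_2 = -1.2247/5.7155 = -0.2143.
x_1 = (5.1962 − 2.8868·(-0.2143))/3.4641 = 1.6786.

x = (1.6786, -0.2143)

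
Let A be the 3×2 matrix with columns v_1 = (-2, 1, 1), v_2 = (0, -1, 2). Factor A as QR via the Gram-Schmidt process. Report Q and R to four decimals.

v_1 = (-2, 1, 1); ‖v_1‖ = 2.4495, so q_1 = (-0.8165, 0.4082, 0.4082).
q_1·v_2 = (-0.8165)·0 + 0.4082·(-1) + 0.4082·2 = 0.4082.
u_2 = v_2 − 0.4082·q_1 = (0.3333, -1.1667, 1.8333).
‖u_2‖ = 2.1985, so q_2 = (0.1516, -0.5307, 0.8339).

Q = [[-0.8165, 0.1516], [0.4082, -0.5307], [0.4082, 0.8339]], R = [[2.4495, 0.4082], [0.0000, 2.1985]]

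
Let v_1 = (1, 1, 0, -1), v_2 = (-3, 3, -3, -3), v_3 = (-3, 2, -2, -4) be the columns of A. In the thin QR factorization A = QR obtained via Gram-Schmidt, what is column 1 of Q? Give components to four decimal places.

v_1 = (1, 1, 0, -1); ‖v_1‖ = 1.7321, so q_1 = (0.5774, 0.5774, 0.0000, -0.5774).

q_1 = (0.5774, 0.5774, 0.0000, -0.5774)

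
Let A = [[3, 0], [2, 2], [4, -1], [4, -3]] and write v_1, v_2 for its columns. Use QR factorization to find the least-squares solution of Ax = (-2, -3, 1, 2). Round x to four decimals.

v_1 = (3, 2, 4, 4); ‖v_1‖ = 6.7082, so q_1 = (0.4472, 0.2981, 0.5963, 0.5963).
q_1·v_2 = 0.4472·0 + 0.2981·2 + 0.5963·(-1) + 0.5963·(-3) = -1.7889.
u_2 = v_2 + 1.7889·q_1 = (0.8000, 2.5333, 0.0667, -1.9333).
‖u_2‖ = 3.2863, so q_2 = (0.2434, 0.7709, 0.0203, -0.5883).
Qᵀb = (0.0000, -3.9558).
Back-substitute: x_2 = -3.9558/3.2863 = -1.2037.
x_1 = (0.0000 + 1.7889·(-1.2037))/6.7082 = -0.3210.

x = (-0.3210, -1.2037)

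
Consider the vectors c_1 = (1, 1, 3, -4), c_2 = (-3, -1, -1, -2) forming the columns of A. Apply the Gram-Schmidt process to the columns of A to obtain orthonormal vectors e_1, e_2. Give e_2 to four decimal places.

c_1 = (1, 1, 3, -4); ‖c_1‖ = 5.1962, so e_1 = (0.1925, 0.1925, 0.5774, -0.7698).
e_1·c_2 = 0.1925·(-3) + 0.1925·(-1) + 0.5774·(-1) + (-0.7698)·(-2) = 0.1925.
u_2 = c_2 − 0.1925·e_1 = (-3.0370, -1.0370, -1.1111, -1.8519).
‖u_2‖ = 3.8682, so e_2 = (-0.7851, -0.2681, -0.2872, -0.4787).

e_2 = (-0.7851, -0.2681, -0.2872, -0.4787)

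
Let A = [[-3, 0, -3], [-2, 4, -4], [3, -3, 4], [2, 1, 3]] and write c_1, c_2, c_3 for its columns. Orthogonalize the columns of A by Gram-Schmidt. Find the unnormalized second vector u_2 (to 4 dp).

e_1 = c_1/‖c_1‖ = (-3, -2, 3, 2)/5.0990 = (-0.5883, -0.3922, 0.5883, 0.3922).
r_{12} = e_1·c_2 = -2.9417.
u_2 = c_2 + 2.9417·e_1 = (-1.7308, 2.8462, -1.2692, 2.1538).

u_2 = (-1.7308, 2.8462, -1.2692, 2.1538)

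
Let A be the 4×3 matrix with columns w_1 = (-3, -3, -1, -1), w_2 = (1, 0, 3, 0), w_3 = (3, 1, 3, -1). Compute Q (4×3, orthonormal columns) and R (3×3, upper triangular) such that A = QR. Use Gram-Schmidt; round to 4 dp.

Q = [[-0.6708, 0.0349, 0.4827], [-0.6708, -0.3143, -0.1463], [-0.2236, 0.9429, -0.1609], [-0.2236, -0.1048, -0.8484]], R = [[4.4721, -1.3416, -3.1305], [0.0000, 2.8636, 2.7239], [0.0000, 0.0000, 1.6675]]

q_1 = w_1/‖w_1‖ = (-3, -3, -1, -1)/4.4721 = (-0.6708, -0.6708, -0.2236, -0.2236).
r_{12} = q_1·w_2 = -1.3416.
u_2 = w_2 + 1.3416·q_1 = (0.1000, -0.9000, 2.7000, -0.3000).
‖u_2‖ = 2.8636, so q_2 = (0.0349, -0.3143, 0.9429, -0.1048).
r_{13} = q_1·w_3 = -3.1305; r_{23} = q_2·w_3 = 2.7239.
u_3 = w_3 + 3.1305·q_1 − 2.7239·q_2 = (0.8049, -0.2439, -0.2683, -1.4146).
‖u_3‖ = 1.6675, so q_3 = (0.4827, -0.1463, -0.1609, -0.8484).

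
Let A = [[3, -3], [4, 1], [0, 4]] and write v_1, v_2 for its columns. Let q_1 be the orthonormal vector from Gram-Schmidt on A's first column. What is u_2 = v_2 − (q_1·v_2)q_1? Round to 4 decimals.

u_2 = (-2.4000, 1.8000, 4.0000)

v_1 = (3, 4, 0); ‖v_1‖ = 5.0000, so q_1 = (0.6000, 0.8000, 0.0000).
q_1·v_2 = 0.6000·(-3) + 0.8000·1 + 0.0000·4 = -1.0000.
u_2 = v_2 + 1.0000·q_1 = (-2.4000, 1.8000, 4.0000).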